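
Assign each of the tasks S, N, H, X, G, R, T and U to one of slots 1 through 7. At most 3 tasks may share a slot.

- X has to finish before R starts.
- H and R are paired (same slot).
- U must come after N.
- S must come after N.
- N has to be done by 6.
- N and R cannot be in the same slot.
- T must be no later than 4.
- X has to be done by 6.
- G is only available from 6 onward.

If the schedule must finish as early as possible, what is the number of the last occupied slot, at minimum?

The precedence chain requires at least 2 distinct slots.
With at most 3 per slot and 8 tasks, at least 3 slots are needed.
G can't be placed before 6, so the schedule must run through at least slot 6.
6 works (last occupied slot: 6): for example H=2, S=2, X=1, G=6, R=2, T=1, U=3, N=1.

6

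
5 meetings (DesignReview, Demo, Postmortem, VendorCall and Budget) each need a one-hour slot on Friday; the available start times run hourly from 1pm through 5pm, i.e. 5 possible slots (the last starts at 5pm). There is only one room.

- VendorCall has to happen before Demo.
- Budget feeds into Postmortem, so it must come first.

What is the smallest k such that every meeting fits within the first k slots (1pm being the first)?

The precedence chain requires at least 2 distinct slots.
With at most 1 per slot and 5 meetings, at least 5 slots are needed.
5 works (last occupied slot: 5pm): for example Postmortem in 4pm, VendorCall in 1pm, Demo in 2pm, Budget in 3pm, DesignReview in 5pm.

5 slots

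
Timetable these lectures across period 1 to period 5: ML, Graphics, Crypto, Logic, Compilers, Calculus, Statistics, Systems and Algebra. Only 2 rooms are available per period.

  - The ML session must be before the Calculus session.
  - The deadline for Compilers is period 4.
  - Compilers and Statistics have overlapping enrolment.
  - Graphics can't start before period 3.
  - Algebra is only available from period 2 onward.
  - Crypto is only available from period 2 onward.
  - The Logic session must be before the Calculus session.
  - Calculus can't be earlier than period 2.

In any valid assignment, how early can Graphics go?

Graphics is available from period 3.
Graphics at period 3 is achievable: Statistics -> period 4; Logic -> period 1; Algebra -> period 4; ML -> period 1; Calculus -> period 2; Systems -> period 5; Crypto -> period 2; Compilers -> period 3; Graphics -> period 3.

period 3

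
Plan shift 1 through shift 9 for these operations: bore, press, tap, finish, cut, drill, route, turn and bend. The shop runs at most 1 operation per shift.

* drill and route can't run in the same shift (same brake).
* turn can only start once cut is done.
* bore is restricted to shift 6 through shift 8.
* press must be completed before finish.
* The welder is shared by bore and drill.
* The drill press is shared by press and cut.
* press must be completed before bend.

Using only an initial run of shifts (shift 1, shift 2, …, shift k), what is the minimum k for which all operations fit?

9

The precedence chain requires at least 2 distinct shifts.
With at most 1 per shift and 9 operations, at least 9 shifts are needed.
bore can't be placed before shift 6, so the schedule must run through at least shift 6.
9 works (last occupied shift: shift 9): for example bore in shift 6, cut in shift 3, turn in shift 4, drill in shift 8, route in shift 9, press in shift 1, tap in shift 7, finish in shift 2, bend in shift 5.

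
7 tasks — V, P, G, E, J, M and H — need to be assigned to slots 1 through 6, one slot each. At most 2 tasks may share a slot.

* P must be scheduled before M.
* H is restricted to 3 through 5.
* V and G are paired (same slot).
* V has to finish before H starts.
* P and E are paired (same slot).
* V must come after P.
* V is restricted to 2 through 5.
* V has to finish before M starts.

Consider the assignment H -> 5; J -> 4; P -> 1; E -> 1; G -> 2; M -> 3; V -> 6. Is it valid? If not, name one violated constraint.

No — it violates: V is restricted to 2 through 5

V has to finish before H starts — violated.
P and E are paired (same slot) — holds.
At most 2 tasks may share a slot — holds.
V must come after P — holds.
P must be scheduled before M — holds.
V and G are paired (same slot) — violated.
V is restricted to 2 through 5 — violated.
V has to finish before M starts — violated.
H is restricted to 3 through 5 — holds.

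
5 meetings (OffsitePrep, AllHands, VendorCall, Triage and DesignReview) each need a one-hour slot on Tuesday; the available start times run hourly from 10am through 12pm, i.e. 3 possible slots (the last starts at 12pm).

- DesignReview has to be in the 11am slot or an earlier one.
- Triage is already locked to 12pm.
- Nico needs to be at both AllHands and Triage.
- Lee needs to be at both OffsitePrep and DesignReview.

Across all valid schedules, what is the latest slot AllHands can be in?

11am

AllHands at 11am is achievable: Triage in 12pm, AllHands in 11am, OffsitePrep in 11am, VendorCall in 10am, DesignReview in 10am.
Nothing later works — the conflict constraints rule out every slot after 11am.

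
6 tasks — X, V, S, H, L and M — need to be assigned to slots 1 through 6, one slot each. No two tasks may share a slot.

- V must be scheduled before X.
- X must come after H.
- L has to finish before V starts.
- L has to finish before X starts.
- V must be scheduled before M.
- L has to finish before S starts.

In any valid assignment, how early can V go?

Precedence pushes V to at least 2; downstream work caps V at 5.
V at 2 is achievable: L in 1; M in 6; H in 3; V in 2; S in 5; X in 4.

2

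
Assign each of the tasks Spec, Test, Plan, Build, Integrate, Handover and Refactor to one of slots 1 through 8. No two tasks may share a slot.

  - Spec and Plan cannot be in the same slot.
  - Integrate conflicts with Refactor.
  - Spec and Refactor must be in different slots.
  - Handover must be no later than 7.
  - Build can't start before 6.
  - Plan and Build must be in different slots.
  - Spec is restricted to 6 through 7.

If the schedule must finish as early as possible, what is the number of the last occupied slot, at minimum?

slot 7

With at most 1 per slot and 7 tasks, at least 7 slots are needed.
Spec can't be placed before 6, so the schedule must run through at least slot 6.
7 works (last occupied slot: 7): for example Test -> 1; Handover -> 4; Integrate -> 3; Spec -> 6; Refactor -> 5; Plan -> 2; Build -> 7.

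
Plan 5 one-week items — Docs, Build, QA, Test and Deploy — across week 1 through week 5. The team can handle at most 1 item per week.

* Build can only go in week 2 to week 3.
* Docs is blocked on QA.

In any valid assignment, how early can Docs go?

week 2

Precedence pushes Docs to at least week 2.
Docs at week 2 is achievable: Deploy -> week 5; Docs -> week 2; QA -> week 1; Test -> week 4; Build -> week 3.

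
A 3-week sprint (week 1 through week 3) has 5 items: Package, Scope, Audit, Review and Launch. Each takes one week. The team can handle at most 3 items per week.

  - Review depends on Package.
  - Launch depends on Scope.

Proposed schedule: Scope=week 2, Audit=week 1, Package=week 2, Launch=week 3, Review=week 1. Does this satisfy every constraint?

No — it violates: Review depends on Package

Review depends on Package — violated.
Launch depends on Scope — holds.
The team can handle at most 3 items per week — holds.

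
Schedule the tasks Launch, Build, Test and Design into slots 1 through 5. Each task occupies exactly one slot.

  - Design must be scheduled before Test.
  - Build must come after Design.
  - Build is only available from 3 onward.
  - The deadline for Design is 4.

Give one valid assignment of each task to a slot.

Build in 3, Launch in 1, Design in 1, Test in 2

Checking: Design(1) before Build(3); Design(1) before Test(2); Build=3 in [3,5]; Design=1 in [1,4].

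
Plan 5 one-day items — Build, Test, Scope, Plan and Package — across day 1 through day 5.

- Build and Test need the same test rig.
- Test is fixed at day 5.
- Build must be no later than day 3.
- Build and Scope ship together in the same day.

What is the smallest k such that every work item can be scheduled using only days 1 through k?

5 days

Test can't be placed before day 5, so the schedule must run through at least day 5.
5 works (last occupied day: day 5): for example Test in day 5; Package in day 1; Scope in day 1; Build in day 1; Plan in day 1.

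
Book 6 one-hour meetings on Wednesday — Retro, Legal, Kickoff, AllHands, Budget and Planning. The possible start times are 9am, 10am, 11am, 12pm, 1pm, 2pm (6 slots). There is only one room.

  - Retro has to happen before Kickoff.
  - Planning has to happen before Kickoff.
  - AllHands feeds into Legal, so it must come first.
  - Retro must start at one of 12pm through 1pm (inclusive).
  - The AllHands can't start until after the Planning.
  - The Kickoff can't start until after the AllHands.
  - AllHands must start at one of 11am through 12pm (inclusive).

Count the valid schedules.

6

Splitting on Retro: it can be 12pm (4), 1pm (2). Listing each branch's schedules as (Legal, Kickoff, AllHands, Budget, Planning):
Retro=12pm: (1pm,2pm,11am,9am,10am) (1pm,2pm,11am,10am,9am) (2pm,1pm,11am,9am,10am) (2pm,1pm,11am,10am,9am) — 4.
Retro=1pm: (12pm,2pm,11am,9am,10am) (12pm,2pm,11am,10am,9am) — 2.
Summing: 4 + 2 = 6.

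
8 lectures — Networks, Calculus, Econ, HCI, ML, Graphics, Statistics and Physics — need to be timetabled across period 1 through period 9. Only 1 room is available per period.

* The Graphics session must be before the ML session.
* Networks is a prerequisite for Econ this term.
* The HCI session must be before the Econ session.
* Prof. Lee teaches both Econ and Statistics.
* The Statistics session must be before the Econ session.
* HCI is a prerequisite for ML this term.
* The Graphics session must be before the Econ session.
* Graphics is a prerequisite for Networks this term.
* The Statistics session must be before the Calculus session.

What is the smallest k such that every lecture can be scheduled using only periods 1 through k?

8 periods

The precedence chain requires at least 3 distinct periods.
With at most 1 per period and 8 lectures, at least 8 periods are needed.
8 works (last occupied period: period 8): for example Econ in period 5, ML in period 6, Graphics in period 1, Physics in period 8, Calculus in period 7, Networks in period 2, Statistics in period 4, HCI in period 3.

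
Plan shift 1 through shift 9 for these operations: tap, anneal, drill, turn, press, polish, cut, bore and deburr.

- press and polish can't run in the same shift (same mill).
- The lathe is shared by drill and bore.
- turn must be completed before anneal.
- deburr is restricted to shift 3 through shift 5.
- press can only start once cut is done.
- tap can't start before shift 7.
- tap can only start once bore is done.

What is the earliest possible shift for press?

Precedence pushes press to at least shift 2.
press at shift 2 is achievable: polish=shift 1, bore=shift 1, press=shift 2, deburr=shift 3, anneal=shift 2, tap=shift 7, turn=shift 1, cut=shift 1, drill=shift 2.

shift 2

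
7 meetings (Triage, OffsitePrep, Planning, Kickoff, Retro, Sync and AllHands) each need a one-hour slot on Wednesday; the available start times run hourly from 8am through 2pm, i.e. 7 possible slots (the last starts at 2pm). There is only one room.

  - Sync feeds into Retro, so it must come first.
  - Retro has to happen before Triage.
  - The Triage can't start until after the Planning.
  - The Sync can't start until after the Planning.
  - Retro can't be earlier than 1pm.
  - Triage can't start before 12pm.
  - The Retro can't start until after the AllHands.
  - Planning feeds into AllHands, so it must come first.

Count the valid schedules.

Splitting on OffsitePrep: it can be 8am (8), 9am (8), 10am (8), 11am (8), 12pm (8). Listing each branch's schedules as (Triage, Planning, Kickoff, Retro, Sync, AllHands):
OffsitePrep=8am: (2pm,9am,10am,1pm,11am,12pm) (2pm,9am,10am,1pm,12pm,11am) (2pm,9am,11am,1pm,10am,12pm) (2pm,9am,11am,1pm,12pm,10am) (2pm,9am,12pm,1pm,10am,11am) (2pm,9am,12pm,1pm,11am,10am) (2pm,10am,9am,1pm,11am,12pm) (2pm,10am,9am,1pm,12pm,11am) — 8.
OffsitePrep=9am: (2pm,8am,10am,1pm,11am,12pm) (2pm,8am,10am,1pm,12pm,11am) (2pm,8am,11am,1pm,10am,12pm) (2pm,8am,11am,1pm,12pm,10am) (2pm,8am,12pm,1pm,10am,11am) (2pm,8am,12pm,1pm,11am,10am) (2pm,10am,8am,1pm,11am,12pm) (2pm,10am,8am,1pm,12pm,11am) — 8.
OffsitePrep=10am: (2pm,8am,9am,1pm,11am,12pm) (2pm,8am,9am,1pm,12pm,11am) (2pm,8am,11am,1pm,9am,12pm) (2pm,8am,11am,1pm,12pm,9am) (2pm,8am,12pm,1pm,9am,11am) (2pm,8am,12pm,1pm,11am,9am) (2pm,9am,8am,1pm,11am,12pm) (2pm,9am,8am,1pm,12pm,11am) — 8.
OffsitePrep=11am: (2pm,8am,9am,1pm,10am,12pm) (2pm,8am,9am,1pm,12pm,10am) (2pm,8am,10am,1pm,9am,12pm) (2pm,8am,10am,1pm,12pm,9am) (2pm,8am,12pm,1pm,9am,10am) (2pm,8am,12pm,1pm,10am,9am) (2pm,9am,8am,1pm,10am,12pm) (2pm,9am,8am,1pm,12pm,10am) — 8.
OffsitePrep=12pm: (2pm,8am,9am,1pm,10am,11am) (2pm,8am,9am,1pm,11am,10am) (2pm,8am,10am,1pm,9am,11am) (2pm,8am,10am,1pm,11am,9am) (2pm,8am,11am,1pm,9am,10am) (2pm,8am,11am,1pm,10am,9am) (2pm,9am,8am,1pm,10am,11am) (2pm,9am,8am,1pm,11am,10am) — 8.
Summing: 8 + 8 + 8 + 8 + 8 = 40.

40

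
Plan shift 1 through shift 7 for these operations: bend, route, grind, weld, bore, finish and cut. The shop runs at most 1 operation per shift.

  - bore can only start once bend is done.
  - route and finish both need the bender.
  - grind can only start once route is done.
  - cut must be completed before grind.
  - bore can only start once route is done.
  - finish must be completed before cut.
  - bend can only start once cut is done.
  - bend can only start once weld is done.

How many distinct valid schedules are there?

Splitting on bend: it can be shift 4 (6), shift 5 (24), shift 6 (15). Listing each branch's schedules as (route, grind, weld, bore, finish, cut) by shift number:
bend=shift 4: (5,6,1,7,2,3) (5,6,2,7,1,3) (5,6,3,7,1,2) (5,7,1,6,2,3) (5,7,2,6,1,3) (5,7,3,6,1,2) — 6.
bend=shift 5: (1,6,2,7,3,4) (1,6,3,7,2,4) (1,6,4,7,2,3) (1,7,2,6,3,4) (1,7,3,6,2,4) (1,7,4,6,2,3) (2,6,1,7,3,4) (2,6,3,7,1,4) (2,6,4,7,1,3) (2,7,1,6,3,4) (2,7,3,6,1,4) (2,7,4,6,1,3) (3,6,1,7,2,4) (3,6,2,7,1,4) (3,6,4,7,1,2) (3,7,1,6,2,4) (3,7,2,6,1,4) (3,7,4,6,1,2) (4,6,1,7,2,3) (4,6,2,7,1,3) (4,6,3,7,1,2) (4,7,1,6,2,3) (4,7,2,6,1,3) (4,7,3,6,1,2) — 24.
bend=shift 6: (1,4,5,7,2,3) (1,5,2,7,3,4) (1,5,3,7,2,4) (1,5,4,7,2,3) (2,4,5,7,1,3) (2,5,1,7,3,4) (2,5,3,7,1,4) (2,5,4,7,1,3) (3,4,5,7,1,2) (3,5,1,7,2,4) (3,5,2,7,1,4) (3,5,4,7,1,2) (4,5,1,7,2,3) (4,5,2,7,1,3) (4,5,3,7,1,2) — 15.
Summing: 6 + 24 + 15 = 45.

45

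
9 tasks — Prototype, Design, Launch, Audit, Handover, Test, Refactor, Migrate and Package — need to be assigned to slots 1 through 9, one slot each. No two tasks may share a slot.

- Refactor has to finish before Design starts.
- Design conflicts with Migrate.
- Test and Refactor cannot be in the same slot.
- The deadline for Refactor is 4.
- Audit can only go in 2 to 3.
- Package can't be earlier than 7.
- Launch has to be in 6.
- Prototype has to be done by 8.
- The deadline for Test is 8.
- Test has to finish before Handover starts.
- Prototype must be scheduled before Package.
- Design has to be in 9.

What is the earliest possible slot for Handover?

2

Precedence pushes Handover to at least 2.
Handover at 2 is achievable: Launch -> 6, Test -> 1, Handover -> 2, Refactor -> 4, Migrate -> 8, Prototype -> 5, Package -> 7, Audit -> 3, Design -> 9.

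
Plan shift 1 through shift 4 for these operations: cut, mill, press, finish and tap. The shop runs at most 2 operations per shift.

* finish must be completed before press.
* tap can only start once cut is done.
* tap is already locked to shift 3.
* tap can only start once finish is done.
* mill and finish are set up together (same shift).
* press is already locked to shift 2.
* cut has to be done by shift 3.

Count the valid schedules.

1

Enumerating: cut -> shift 2; tap -> shift 3; press -> shift 2; finish -> shift 1; mill -> shift 1.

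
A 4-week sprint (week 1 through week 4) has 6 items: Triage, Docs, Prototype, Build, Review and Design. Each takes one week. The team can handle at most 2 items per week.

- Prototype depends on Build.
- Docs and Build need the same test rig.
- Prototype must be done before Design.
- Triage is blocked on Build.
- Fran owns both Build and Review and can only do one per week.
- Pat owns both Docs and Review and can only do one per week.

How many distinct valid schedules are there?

Splitting on Triage: it can be week 2 (10), week 3 (12), week 4 (12). Listing each branch's schedules as (Docs, Prototype, Build, Review, Design) by week number:
Triage=week 2: (2,3,1,3,4) (2,3,1,4,4) (3,2,1,4,3) (3,2,1,4,4) (3,3,1,2,4) (3,3,1,4,4) (4,2,1,3,3) (4,2,1,3,4) (4,3,1,2,4) (4,3,1,3,4) — 10.
Triage=week 3: (1,3,2,4,4) (2,2,1,3,4) (2,2,1,4,3) (2,2,1,4,4) (2,3,1,4,4) (3,2,1,2,4) (3,2,1,4,4) (4,2,1,2,3) (4,2,1,2,4) (4,2,1,3,4) (4,3,1,2,4) (4,3,2,1,4) — 12.
Triage=week 4: (1,3,2,3,4) (2,2,1,3,3) (2,2,1,3,4) (2,2,1,4,3) (2,3,1,3,4) (3,2,1,2,3) (3,2,1,2,4) (3,2,1,4,3) (3,3,1,2,4) (3,3,2,1,4) (4,2,1,2,3) (4,2,1,3,3) — 12.
Summing: 10 + 12 + 12 = 34.

34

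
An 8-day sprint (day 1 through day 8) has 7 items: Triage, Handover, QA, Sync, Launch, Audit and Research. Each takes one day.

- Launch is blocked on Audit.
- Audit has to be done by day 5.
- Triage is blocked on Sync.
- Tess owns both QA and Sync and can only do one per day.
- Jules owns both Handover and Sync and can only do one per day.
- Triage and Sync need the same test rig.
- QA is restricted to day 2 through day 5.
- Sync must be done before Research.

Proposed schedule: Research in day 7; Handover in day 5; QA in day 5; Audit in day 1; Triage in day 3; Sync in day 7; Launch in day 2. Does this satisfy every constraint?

No — it violates: Triage is blocked on Sync

Launch is blocked on Audit — holds.
Triage and Sync need the same test rig — holds.
Audit has to be done by day 5 — holds.
Sync must be done before Research — violated.
Triage is blocked on Sync — violated.
Jules owns both Handover and Sync and can only do one per day — holds.
QA is restricted to day 2 through day 5 — holds.
Tess owns both QA and Sync and can only do one per day — holds.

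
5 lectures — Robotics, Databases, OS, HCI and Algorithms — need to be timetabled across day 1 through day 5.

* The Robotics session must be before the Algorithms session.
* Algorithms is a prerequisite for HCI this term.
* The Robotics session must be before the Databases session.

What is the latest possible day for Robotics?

day 3

Downstream work caps Robotics at day 3.
Robotics at day 3 is achievable: Algorithms in day 4, OS in day 1, HCI in day 5, Databases in day 4, Robotics in day 3.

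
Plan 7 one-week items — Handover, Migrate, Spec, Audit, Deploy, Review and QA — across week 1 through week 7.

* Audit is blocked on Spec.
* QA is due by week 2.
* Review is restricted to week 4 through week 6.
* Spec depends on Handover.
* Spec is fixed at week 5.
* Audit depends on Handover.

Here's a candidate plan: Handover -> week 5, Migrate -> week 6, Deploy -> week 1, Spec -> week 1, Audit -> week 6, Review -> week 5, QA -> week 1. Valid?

No. Spec depends on Handover is not satisfied.

Spec depends on Handover — violated.
QA is due by week 2 — holds.
Audit is blocked on Spec — holds.
Review is restricted to week 4 through week 6 — holds.
Spec is fixed at week 5 — violated.
Audit depends on Handover — holds.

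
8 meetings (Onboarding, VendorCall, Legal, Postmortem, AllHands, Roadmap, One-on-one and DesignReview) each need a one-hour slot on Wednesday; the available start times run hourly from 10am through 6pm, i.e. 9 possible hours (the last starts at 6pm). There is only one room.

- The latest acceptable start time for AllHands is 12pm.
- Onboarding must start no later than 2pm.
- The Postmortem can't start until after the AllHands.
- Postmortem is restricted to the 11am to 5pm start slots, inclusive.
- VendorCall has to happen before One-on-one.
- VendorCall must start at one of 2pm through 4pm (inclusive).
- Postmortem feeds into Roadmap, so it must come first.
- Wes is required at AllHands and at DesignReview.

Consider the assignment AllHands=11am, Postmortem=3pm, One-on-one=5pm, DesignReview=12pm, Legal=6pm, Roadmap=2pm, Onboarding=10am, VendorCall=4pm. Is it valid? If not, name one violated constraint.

Postmortem is restricted to the 11am to 5pm start slots, inclusive — holds.
Postmortem feeds into Roadmap, so it must come first — violated.
VendorCall must start at one of 2pm through 4pm (inclusive) — holds.
VendorCall has to happen before One-on-one — holds.
There is only one room — holds.
Wes is required at AllHands and at DesignReview — holds.
Onboarding must start no later than 2pm — holds.
The Postmortem can't start until after the AllHands — holds.
The latest acceptable start time for AllHands is 12pm — holds.

No. Postmortem feeds into Roadmap, so it must come first is not satisfied.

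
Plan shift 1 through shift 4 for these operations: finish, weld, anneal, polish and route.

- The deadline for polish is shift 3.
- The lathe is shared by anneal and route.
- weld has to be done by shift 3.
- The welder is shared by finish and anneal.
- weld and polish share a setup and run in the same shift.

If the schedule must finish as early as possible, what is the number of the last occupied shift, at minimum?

Could 1 shift be enough, i.e. nothing placed later than shift 1? No: anneal can't share with finish (shift 1) → nothing is left.
So 1 shift is not enough.
2 works (last occupied shift: shift 2): for example anneal=shift 2, weld=shift 1, polish=shift 1, finish=shift 1, route=shift 1.

2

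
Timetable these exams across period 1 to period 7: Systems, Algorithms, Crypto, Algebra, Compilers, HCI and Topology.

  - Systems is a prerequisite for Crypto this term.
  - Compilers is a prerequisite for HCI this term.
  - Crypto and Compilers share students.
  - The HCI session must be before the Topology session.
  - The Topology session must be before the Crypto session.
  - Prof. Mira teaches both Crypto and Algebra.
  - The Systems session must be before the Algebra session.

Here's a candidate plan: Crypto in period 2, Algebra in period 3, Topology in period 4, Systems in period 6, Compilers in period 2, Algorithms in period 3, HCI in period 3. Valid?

Compilers is a prerequisite for HCI this term — holds.
Prof. Mira teaches both Crypto and Algebra — holds.
The Systems session must be before the Algebra session — violated.
Crypto and Compilers share students — violated.
The Topology session must be before the Crypto session — violated.
Systems is a prerequisite for Crypto this term — violated.
The HCI session must be before the Topology session — holds.

No. Systems is a prerequisite for Crypto this term is not satisfied.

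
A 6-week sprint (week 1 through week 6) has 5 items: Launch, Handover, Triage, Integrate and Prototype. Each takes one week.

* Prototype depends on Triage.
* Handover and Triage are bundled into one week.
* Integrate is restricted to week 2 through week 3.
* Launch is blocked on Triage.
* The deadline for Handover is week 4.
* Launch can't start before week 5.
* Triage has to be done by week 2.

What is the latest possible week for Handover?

week 2

Handover's own window allows nothing later than week 4; Handover must be in the same week as Triage, which can't be after week 2, so Handover is at most week 2.
Handover at week 2 is achievable: Prototype -> week 3; Triage -> week 2; Integrate -> week 2; Launch -> week 5; Handover -> week 2.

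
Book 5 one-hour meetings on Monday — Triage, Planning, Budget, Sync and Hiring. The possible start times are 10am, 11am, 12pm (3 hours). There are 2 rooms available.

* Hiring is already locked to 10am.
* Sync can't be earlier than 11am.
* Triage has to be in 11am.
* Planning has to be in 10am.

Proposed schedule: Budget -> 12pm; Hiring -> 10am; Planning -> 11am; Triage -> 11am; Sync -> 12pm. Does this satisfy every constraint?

Hiring is already locked to 10am — holds.
Triage has to be in 11am — holds.
Planning has to be in 10am — violated.
Sync can't be earlier than 11am — holds.
There are 2 rooms available — holds.

Invalid. Planning has to be in 10am.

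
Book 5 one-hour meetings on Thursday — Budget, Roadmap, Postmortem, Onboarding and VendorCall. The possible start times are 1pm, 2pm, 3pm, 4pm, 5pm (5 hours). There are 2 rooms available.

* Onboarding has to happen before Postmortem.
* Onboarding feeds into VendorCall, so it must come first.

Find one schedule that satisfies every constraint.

Onboarding in 1pm, VendorCall in 2pm, Budget in 1pm, Roadmap in 3pm, Postmortem in 2pm

Checking: Onboarding(1pm) before Postmortem(2pm); Onboarding(1pm) before VendorCall(2pm); max 2 per hour (cap 2).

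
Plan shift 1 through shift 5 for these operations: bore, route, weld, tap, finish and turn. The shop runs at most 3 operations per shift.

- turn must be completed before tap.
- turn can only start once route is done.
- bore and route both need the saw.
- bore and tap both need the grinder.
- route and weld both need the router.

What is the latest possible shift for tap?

Precedence pushes tap to at least shift 3.
tap at shift 5 is achievable: bore -> shift 2, turn -> shift 2, weld -> shift 2, finish -> shift 1, route -> shift 1, tap -> shift 5.

shift 5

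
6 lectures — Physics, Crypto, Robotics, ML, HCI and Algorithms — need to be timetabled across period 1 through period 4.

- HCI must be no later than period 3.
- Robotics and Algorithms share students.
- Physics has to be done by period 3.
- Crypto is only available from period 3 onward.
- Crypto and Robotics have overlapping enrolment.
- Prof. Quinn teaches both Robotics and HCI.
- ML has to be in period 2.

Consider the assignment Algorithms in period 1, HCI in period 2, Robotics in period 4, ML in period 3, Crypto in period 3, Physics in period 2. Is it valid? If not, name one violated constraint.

Prof. Quinn teaches both Robotics and HCI — holds.
Crypto is only available from period 3 onward — holds.
Crypto and Robotics have overlapping enrolment — holds.
Robotics and Algorithms share students — holds.
Physics has to be done by period 3 — holds.
HCI must be no later than period 3 — holds.
ML has to be in period 2 — violated.

Invalid. ML has to be in period 2.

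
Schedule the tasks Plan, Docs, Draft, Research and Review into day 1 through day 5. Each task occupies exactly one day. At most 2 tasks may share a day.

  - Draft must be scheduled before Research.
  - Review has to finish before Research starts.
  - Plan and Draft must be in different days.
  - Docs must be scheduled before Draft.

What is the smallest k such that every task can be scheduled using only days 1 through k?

The precedence chain requires at least 3 distinct days.
With at most 2 per day and 5 tasks, at least 3 days are needed.
3 works (last occupied day: day 3): for example Plan in day 3; Draft in day 2; Research in day 3; Review in day 1; Docs in day 1.

3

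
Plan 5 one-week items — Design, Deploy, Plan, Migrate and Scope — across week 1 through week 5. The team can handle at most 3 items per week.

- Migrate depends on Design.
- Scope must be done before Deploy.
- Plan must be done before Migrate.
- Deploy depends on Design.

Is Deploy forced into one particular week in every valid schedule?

No

Deploy can be week 2 (e.g. Design in week 1, Migrate in week 2, Plan in week 1, Scope in week 1, Deploy in week 2) or week 3 (e.g. Plan=week 1; Migrate=week 2; Deploy=week 3; Scope=week 1; Design=week 1).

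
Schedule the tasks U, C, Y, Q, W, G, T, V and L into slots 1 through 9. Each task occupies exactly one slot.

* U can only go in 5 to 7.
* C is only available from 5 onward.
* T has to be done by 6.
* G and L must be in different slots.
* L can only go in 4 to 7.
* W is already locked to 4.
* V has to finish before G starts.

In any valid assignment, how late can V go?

Downstream work caps V at 8.
V at 8 is achievable: W=4, Q=1, T=1, V=8, C=5, L=4, Y=1, G=9, U=5.

8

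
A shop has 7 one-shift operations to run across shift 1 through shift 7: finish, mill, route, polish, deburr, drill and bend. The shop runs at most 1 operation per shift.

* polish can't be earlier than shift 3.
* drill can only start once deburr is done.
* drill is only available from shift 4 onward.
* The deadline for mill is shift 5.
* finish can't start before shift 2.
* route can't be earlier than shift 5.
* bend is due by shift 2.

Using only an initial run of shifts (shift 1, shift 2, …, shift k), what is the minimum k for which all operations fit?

7 shifts

The precedence chain requires at least 2 distinct shifts.
With at most 1 per shift and 7 operations, at least 7 shifts are needed.
route can't be placed before shift 5, so the schedule must run through at least shift 5.
7 works (last occupied shift: shift 7): for example bend=shift 1; mill=shift 2; drill=shift 4; finish=shift 7; polish=shift 6; route=shift 5; deburr=shift 3.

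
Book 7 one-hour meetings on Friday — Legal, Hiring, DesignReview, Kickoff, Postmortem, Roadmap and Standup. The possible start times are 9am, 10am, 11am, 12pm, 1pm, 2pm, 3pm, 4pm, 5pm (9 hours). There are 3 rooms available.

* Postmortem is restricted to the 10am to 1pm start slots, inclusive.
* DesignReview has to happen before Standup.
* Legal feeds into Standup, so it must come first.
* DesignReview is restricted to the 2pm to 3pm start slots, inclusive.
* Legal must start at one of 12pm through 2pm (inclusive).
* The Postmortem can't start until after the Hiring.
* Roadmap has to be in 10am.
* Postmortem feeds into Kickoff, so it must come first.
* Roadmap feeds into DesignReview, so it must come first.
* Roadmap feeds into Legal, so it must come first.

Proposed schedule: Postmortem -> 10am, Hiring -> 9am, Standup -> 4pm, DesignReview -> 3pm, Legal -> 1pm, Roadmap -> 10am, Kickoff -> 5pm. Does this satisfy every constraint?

Roadmap feeds into DesignReview, so it must come first — holds.
There are 3 rooms available — holds.
Roadmap feeds into Legal, so it must come first — holds.
The Postmortem can't start until after the Hiring — holds.
Legal must start at one of 12pm through 2pm (inclusive) — holds.
Roadmap has to be in 10am — holds.
DesignReview is restricted to the 2pm to 3pm start slots, inclusive — holds.
Postmortem feeds into Kickoff, so it must come first — holds.
Postmortem is restricted to the 10am to 1pm start slots, inclusive — holds.
Legal feeds into Standup, so it must come first — holds.
DesignReview has to happen before Standup — holds.

Yes, all constraints hold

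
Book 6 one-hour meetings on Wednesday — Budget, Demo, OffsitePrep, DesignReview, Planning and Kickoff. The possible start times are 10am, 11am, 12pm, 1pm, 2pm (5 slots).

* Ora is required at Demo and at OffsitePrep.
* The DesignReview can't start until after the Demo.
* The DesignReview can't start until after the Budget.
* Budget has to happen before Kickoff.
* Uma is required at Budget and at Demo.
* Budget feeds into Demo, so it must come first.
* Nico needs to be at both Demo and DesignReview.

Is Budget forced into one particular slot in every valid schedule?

Budget can be 10am (e.g. DesignReview -> 12pm; Planning -> 10am; Demo -> 11am; Budget -> 10am; Kickoff -> 11am; OffsitePrep -> 10am) or 11am (e.g. OffsitePrep -> 10am; Planning -> 10am; Kickoff -> 12pm; DesignReview -> 1pm; Budget -> 11am; Demo -> 12pm).

No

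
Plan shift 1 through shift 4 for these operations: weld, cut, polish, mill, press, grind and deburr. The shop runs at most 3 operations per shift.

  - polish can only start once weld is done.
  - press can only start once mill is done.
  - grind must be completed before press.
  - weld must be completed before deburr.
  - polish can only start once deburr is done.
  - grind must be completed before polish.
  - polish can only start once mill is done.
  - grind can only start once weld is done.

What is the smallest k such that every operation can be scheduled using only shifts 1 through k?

The precedence chain requires at least 3 distinct shifts.
With at most 3 per shift and 7 operations, at least 3 shifts are needed.
3 works (last occupied shift: shift 3): for example weld=shift 1, mill=shift 1, press=shift 3, deburr=shift 2, polish=shift 3, cut=shift 1, grind=shift 2.

3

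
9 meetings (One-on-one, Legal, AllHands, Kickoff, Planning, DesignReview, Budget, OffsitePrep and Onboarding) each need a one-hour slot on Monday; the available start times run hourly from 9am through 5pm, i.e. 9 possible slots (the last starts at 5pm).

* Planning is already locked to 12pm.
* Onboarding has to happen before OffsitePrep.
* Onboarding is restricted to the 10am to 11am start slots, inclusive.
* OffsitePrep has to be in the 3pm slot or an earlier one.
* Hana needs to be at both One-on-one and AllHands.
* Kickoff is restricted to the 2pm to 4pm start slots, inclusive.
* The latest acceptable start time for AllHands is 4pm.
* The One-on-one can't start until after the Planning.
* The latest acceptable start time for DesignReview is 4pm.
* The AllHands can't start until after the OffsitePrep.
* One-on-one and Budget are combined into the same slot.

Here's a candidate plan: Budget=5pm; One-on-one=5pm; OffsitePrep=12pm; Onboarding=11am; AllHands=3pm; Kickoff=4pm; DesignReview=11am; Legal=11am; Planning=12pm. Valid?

Hana needs to be at both One-on-one and AllHands — holds.
Onboarding is restricted to the 10am to 11am start slots, inclusive — holds.
The latest acceptable start time for AllHands is 4pm — holds.
Kickoff is restricted to the 2pm to 4pm start slots, inclusive — holds.
One-on-one and Budget are combined into the same slot — holds.
Onboarding has to happen before OffsitePrep — holds.
The One-on-one can't start until after the Planning — holds.
The latest acceptable start time for DesignReview is 4pm — holds.
The AllHands can't start until after the OffsitePrep — holds.
OffsitePrep has to be in the 3pm slot or an earlier one — holds.
Planning is already locked to 12pm — holds.

Valid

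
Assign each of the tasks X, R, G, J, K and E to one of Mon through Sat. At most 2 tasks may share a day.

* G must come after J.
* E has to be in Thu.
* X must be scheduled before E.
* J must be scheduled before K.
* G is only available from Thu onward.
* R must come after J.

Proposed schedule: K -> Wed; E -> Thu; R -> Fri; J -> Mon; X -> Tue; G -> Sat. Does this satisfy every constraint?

Valid

G must come after J — holds.
X must be scheduled before E — holds.
J must be scheduled before K — holds.
G is only available from Thu onward — holds.
R must come after J — holds.
At most 2 tasks may share a day — holds.
E has to be in Thu — holds.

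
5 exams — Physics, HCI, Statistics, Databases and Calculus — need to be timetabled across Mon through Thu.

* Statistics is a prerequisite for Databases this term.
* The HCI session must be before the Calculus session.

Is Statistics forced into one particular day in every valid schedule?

No

Statistics can be Mon (e.g. Physics -> Mon, Statistics -> Mon, Calculus -> Tue, Databases -> Tue, HCI -> Mon) or Tue (e.g. Statistics in Tue; HCI in Mon; Physics in Mon; Calculus in Tue; Databases in Wed).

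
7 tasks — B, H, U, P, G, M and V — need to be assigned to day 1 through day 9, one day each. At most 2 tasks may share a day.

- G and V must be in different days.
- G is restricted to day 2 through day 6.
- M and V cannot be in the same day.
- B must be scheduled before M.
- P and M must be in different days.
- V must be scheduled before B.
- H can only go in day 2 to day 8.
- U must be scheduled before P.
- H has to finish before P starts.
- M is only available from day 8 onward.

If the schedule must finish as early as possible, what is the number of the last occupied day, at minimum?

The precedence chain requires at least 3 distinct days.
With at most 2 per day and 7 tasks, at least 4 days are needed.
M can't be placed before day 8, so the schedule must run through at least day 8.
8 works (last occupied day: day 8): for example B -> day 3, V -> day 1, H -> day 2, G -> day 2, U -> day 1, M -> day 8, P -> day 3.

8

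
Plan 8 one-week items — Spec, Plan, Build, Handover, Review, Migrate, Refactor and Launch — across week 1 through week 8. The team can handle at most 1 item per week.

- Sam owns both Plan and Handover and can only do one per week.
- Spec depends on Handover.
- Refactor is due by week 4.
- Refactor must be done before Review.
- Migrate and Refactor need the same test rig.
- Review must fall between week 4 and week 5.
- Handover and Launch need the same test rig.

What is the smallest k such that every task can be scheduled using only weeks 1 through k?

The precedence chain requires at least 2 distinct weeks.
With at most 1 per week and 8 tasks, at least 8 weeks are needed.
Review can't be placed before week 4, so the schedule must run through at least week 4.
8 works (last occupied week: week 8): for example Plan in week 5; Build in week 6; Migrate in week 7; Spec in week 3; Launch in week 8; Handover in week 2; Refactor in week 1; Review in week 4.

8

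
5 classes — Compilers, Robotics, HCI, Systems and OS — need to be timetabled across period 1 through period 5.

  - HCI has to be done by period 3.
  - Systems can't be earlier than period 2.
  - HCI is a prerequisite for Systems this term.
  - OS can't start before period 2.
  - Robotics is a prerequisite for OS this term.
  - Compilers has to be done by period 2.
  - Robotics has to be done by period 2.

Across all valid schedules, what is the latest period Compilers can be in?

period 2

Compilers's own window allows nothing later than period 2.
Compilers at period 2 is achievable: Systems -> period 2; HCI -> period 1; Robotics -> period 1; Compilers -> period 2; OS -> period 2.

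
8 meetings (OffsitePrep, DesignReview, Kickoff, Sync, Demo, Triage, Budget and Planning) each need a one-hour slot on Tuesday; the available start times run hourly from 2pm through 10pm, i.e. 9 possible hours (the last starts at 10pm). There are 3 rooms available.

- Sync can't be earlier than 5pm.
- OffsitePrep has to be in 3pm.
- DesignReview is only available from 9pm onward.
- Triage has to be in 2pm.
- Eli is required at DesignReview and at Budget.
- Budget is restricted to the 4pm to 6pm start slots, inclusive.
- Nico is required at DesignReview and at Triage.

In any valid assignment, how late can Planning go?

10pm

Planning at 10pm is achievable: Demo=2pm; Triage=2pm; Sync=5pm; Planning=10pm; Budget=4pm; Kickoff=2pm; OffsitePrep=3pm; DesignReview=9pm.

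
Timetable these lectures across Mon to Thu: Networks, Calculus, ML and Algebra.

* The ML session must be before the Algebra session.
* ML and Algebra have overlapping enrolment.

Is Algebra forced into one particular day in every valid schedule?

Algebra can be Tue (e.g. Calculus=Mon; Networks=Mon; Algebra=Tue; ML=Mon) or Wed (e.g. Calculus=Mon, ML=Mon, Networks=Mon, Algebra=Wed).

No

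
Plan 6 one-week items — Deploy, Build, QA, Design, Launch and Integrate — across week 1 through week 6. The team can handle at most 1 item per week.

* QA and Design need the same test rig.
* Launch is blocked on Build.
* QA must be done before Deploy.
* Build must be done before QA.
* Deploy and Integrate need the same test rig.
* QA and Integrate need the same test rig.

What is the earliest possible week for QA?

week 2

Precedence pushes QA to at least week 2; downstream work caps QA at week 5.
QA at week 2 is achievable: QA in week 2, Integrate in week 6, Design in week 5, Build in week 1, Launch in week 4, Deploy in week 3.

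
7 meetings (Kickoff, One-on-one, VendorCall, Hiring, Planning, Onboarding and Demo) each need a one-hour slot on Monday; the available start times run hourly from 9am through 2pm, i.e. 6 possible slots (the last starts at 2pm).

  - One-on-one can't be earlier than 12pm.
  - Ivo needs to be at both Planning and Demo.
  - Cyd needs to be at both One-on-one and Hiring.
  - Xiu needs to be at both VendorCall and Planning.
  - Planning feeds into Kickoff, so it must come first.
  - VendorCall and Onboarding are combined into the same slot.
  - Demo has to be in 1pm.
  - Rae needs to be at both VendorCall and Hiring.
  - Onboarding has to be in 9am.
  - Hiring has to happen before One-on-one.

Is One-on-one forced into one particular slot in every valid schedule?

No

One-on-one can be 12pm (e.g. One-on-one -> 12pm; Demo -> 1pm; Kickoff -> 11am; Onboarding -> 9am; Hiring -> 10am; Planning -> 10am; VendorCall -> 9am) or 1pm (e.g. Planning -> 10am; Kickoff -> 11am; One-on-one -> 1pm; Onboarding -> 9am; VendorCall -> 9am; Demo -> 1pm; Hiring -> 10am).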